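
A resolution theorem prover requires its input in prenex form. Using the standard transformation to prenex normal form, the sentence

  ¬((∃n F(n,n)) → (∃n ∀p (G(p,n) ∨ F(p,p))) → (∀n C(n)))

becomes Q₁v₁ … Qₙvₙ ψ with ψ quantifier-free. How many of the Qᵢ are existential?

First replace A → B with ¬A ∨ B.
  ¬(¬(∃n F(n,n)) ∨ ¬(∃n ∀p (G(p,n) ∨ F(p,p))) ∨ (∀n C(n)))
Drive negations inward (¬∀x A ≡ ∃x ¬A, ¬∃x A ≡ ∀x ¬A, De Morgan for ∧/∨):
  (∃n F(n,n)) ∧ (∃n ∀p (G(p,n) ∨ F(p,p))) ∧ (∃n ¬C(n))
Give each quantifier a distinct variable: n↦v1, n↦z.
  (∃n F(n,n)) ∧ (∃v1 ∀p (G(p,v1) ∨ F(p,p))) ∧ (∃z ¬C(z))
Extract every quantifier outward, since the variables are now distinct and don't occur free across branches:
  ∃n ∃v1 ∀p ∃z (F(n,n) ∧ (G(p,v1) ∨ F(p,p)) ∧ ¬C(z))
The prefix is ∃n ∃v1 ∀p ∃z: 1 universal, 3 existential.

3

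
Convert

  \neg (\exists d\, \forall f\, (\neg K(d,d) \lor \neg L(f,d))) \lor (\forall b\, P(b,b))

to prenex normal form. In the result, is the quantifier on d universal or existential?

universal

Push ¬ through the quantifiers and connectives to reach negation normal form:
  (\forall d\, \exists f\, (K(d,d) \land L(f,d))) \lor (\forall b\, P(b,b))
All bound variables are already distinct, so no renaming is needed.
Finally move all quantifiers to the prefix:
  \forall d\, \exists f\, \forall b\, (K(d,d) \land L(f,d) \lor P(b,b))
The quantifier \exists d sits under an odd number of negations, so it flips to \forall d.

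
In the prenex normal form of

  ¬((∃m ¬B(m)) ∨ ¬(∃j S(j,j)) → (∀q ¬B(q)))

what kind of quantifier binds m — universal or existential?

existential

First replace A → B with ¬A ∨ B.
  ¬(¬((∃m ¬B(m)) ∨ ¬(∃j S(j,j))) ∨ (∀q ¬B(q)))
Drive negations inward (¬∀x A ≡ ∃x ¬A, ¬∃x A ≡ ∀x ¬A, De Morgan for ∧/∨):
  ((∃m ¬B(m)) ∨ (∀j ¬S(j,j))) ∧ (∃q B(q))
All bound variables are already distinct, so no renaming is needed.
Finally move all quantifiers to the prefix:
  ∃m ∀j ∃q ((¬B(m) ∨ ¬S(j,j)) ∧ B(q))
The quantifier ∃m sits under an even number of negations (counting the antecedent side of each →), so it remains existential.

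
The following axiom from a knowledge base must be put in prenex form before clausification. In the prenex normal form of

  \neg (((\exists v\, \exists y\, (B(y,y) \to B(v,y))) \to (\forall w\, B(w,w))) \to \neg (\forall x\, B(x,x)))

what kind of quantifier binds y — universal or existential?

universal

First replace A → B with ¬A ∨ B.
  \neg (\neg (\neg (\exists v\, \exists y\, (\neg B(y,y) \lor B(v,y))) \lor (\forall w\, B(w,w))) \lor \neg (\forall x\, B(x,x)))
Move each ¬ inward, flipping quantifiers it crosses:
  ((\forall v\, \forall y\, (B(y,y) \land \neg B(v,y))) \lor (\forall w\, B(w,w))) \land (\forall x\, B(x,x))
Extract every quantifier outward, since the variables are now distinct and don't occur free across branches:
  \forall v\, \forall y\, \forall w\, \forall x\, ((B(y,y) \land \neg B(v,y) \lor B(w,w)) \land B(x,x))
The quantifier \exists y sits under an odd number of negations (counting the antecedent side of each →), so it flips to \forall y.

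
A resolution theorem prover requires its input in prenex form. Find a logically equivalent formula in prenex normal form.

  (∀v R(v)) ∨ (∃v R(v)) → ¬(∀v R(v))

First replace A → B with ¬A ∨ B.
  ¬((∀v R(v)) ∨ (∃v R(v))) ∨ ¬(∀v R(v))
Drive negations inward (¬∀x A ≡ ∃x ¬A, ¬∃x A ≡ ∀x ¬A, De Morgan for ∧/∨):
  (∃v ¬R(v)) ∧ (∀v ¬R(v)) ∨ (∃v ¬R(v))
Give each quantifier a distinct variable: v↦a, v↦z1.
  (∃v ¬R(v)) ∧ (∀a ¬R(a)) ∨ (∃z1 ¬R(z1))
Pull the quantifiers to the front (each side's bound variable is not free in the other side):
  ∃v ∀a ∃z1 (¬R(v) ∧ ¬R(a) ∨ ¬R(z1))

∃v ∀a ∃z1 (¬R(v) ∧ ¬R(a) ∨ ¬R(z1))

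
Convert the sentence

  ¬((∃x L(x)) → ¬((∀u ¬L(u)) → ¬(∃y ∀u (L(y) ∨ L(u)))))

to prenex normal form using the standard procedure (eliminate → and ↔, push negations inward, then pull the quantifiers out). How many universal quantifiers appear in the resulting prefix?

Rewrite implications/biconditionals: A → B as ¬A ∨ B.
  ¬(¬(∃x L(x)) ∨ ¬(¬(∀u ¬L(u)) ∨ ¬(∃y ∀u (L(y) ∨ L(u)))))
Drive negations inward (¬∀x A ≡ ∃x ¬A, ¬∃x A ≡ ∀x ¬A, De Morgan for ∧/∨):
  (∃x L(x)) ∧ ((∃u L(u)) ∨ (∀y ∃u (¬L(y) ∧ ¬L(u))))
Rename bound variables to avoid capture: u↦z1.
  (∃x L(x)) ∧ ((∃u L(u)) ∨ (∀y ∃z1 (¬L(y) ∧ ¬L(z1))))
Finally move all quantifiers to the prefix:
  ∃x ∃u ∀y ∃z1 (L(x) ∧ (L(u) ∨ ¬L(y) ∧ ¬L(z1)))
The prefix is ∃x ∃u ∀y ∃z1: 1 universal, 3 existential.

1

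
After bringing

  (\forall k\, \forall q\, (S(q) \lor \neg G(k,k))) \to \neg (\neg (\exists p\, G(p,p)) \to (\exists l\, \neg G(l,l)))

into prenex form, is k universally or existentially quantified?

Eliminate → and ↔ using ¬ and ∨.
  \neg (\forall k\, \forall q\, (S(q) \lor \neg G(k,k))) \lor \neg (\neg \neg (\exists p\, G(p,p)) \lor (\exists l\, \neg G(l,l)))
Drive negations inward (¬∀x A ≡ ∃x ¬A, ¬∃x A ≡ ∀x ¬A, De Morgan for ∧/∨):
  (\exists k\, \exists q\, (\neg S(q) \land G(k,k))) \lor (\forall p\, \neg G(p,p)) \land (\forall l\, G(l,l))
All bound variables are already distinct, so no renaming is needed.
Finally move all quantifiers to the prefix:
  \exists k\, \exists q\, \forall p\, \forall l\, (\neg S(q) \land G(k,k) \lor \neg G(p,p) \land G(l,l))
The quantifier \forall k sits under an odd number of negations (counting the antecedent side of each →), so it flips to \exists k.

existential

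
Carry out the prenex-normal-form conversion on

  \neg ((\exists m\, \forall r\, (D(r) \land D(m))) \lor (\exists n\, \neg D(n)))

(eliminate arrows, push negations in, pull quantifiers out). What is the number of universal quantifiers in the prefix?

2

Push ¬ through the quantifiers and connectives to reach negation normal form:
  (\forall m\, \exists r\, (\neg D(r) \lor \neg D(m))) \land (\forall n\, D(n))
All bound variables are already distinct, so no renaming is needed.
Finally move all quantifiers to the prefix:
  \forall m\, \exists r\, \forall n\, ((\neg D(r) \lor \neg D(m)) \land D(n))
The prefix is \forall m \exists r \forall n: 2 universal, 1 existential.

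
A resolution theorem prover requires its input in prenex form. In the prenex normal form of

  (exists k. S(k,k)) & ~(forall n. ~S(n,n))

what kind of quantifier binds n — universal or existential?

existential

Move each ¬ inward, flipping quantifiers it crosses:
  (exists k. S(k,k)) & (exists n. S(n,n))
Pull the quantifiers to the front (each side's bound variable is not free in the other side):
  exists k. exists n. (S(k,k) & S(n,n))
The quantifier forall n sits under an odd number of negations, so it flips to exists n.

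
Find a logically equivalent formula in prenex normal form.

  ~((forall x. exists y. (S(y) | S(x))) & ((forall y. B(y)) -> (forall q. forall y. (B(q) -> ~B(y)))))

exists x. forall y. forall w1. exists q. exists u. (~S(y) & ~S(x) | B(w1) & B(q) & B(u))

First replace A → B with ¬A ∨ B.
  ~((forall x. exists y. (S(y) | S(x))) & (~(forall y. B(y)) | (forall q. forall y. (~B(q) | ~B(y)))))
Move each ¬ inward, flipping quantifiers it crosses:
  (exists x. forall y. (~S(y) & ~S(x))) | (forall y. B(y)) & (exists q. exists y. (B(q) & B(y)))
Give each quantifier a distinct variable: y↦w1, y↦u.
  (exists x. forall y. (~S(y) & ~S(x))) | (forall w1. B(w1)) & (exists q. exists u. (B(q) & B(u)))
Extract every quantifier outward, since the variables are now distinct and don't occur free across branches:
  exists x. forall y. forall w1. exists q. exists u. (~S(y) & ~S(x) | B(w1) & B(q) & B(u))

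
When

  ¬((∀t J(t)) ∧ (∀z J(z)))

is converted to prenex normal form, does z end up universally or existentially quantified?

existential

Push ¬ through the quantifiers and connectives to reach negation normal form:
  (∃t ¬J(t)) ∨ (∃z ¬J(z))
All bound variables are already distinct, so no renaming is needed.
Finally move all quantifiers to the prefix:
  ∃t ∃z (¬J(t) ∨ ¬J(z))
The quantifier ∀z sits under an odd number of negations, so it flips to ∃z.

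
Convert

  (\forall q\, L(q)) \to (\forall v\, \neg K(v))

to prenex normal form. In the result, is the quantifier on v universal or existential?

universal

First replace A → B with ¬A ∨ B.
  \neg (\forall q\, L(q)) \lor (\forall v\, \neg K(v))
Move each ¬ inward, flipping quantifiers it crosses:
  (\exists q\, \neg L(q)) \lor (\forall v\, \neg K(v))
All bound variables are already distinct, so no renaming is needed.
Pull the quantifiers to the front (each side's bound variable is not free in the other side):
  \exists q\, \forall v\, (\neg L(q) \lor \neg K(v))
The quantifier \forall v sits under an even number of negations (counting the antecedent side of each →), so it remains universal.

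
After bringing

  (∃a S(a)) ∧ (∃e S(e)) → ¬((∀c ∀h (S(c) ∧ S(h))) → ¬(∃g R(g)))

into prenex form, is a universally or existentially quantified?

universal

Rewrite implications/biconditionals: A → B as ¬A ∨ B.
  ¬((∃a S(a)) ∧ (∃e S(e))) ∨ ¬(¬(∀c ∀h (S(c) ∧ S(h))) ∨ ¬(∃g R(g)))
Move each ¬ inward, flipping quantifiers it crosses:
  (∀a ¬S(a)) ∨ (∀e ¬S(e)) ∨ (∀c ∀h (S(c) ∧ S(h))) ∧ (∃g R(g))
All bound variables are already distinct, so no renaming is needed.
Extract every quantifier outward, since the variables are now distinct and don't occur free across branches:
  ∀a ∀e ∀c ∀h ∃g (¬S(a) ∨ ¬S(e) ∨ S(c) ∧ S(h) ∧ R(g))
The quantifier ∃a sits under an odd number of negations (counting the antecedent side of each →), so it flips to ∀a.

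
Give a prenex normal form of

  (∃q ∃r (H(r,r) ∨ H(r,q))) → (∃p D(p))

Eliminate → and ↔ using ¬ and ∨.
  ¬(∃q ∃r (H(r,r) ∨ H(r,q))) ∨ (∃p D(p))
Push ¬ through the quantifiers and connectives to reach negation normal form:
  (∀q ∀r (¬H(r,r) ∧ ¬H(r,q))) ∨ (∃p D(p))
All bound variables are already distinct, so no renaming is needed.
Extract every quantifier outward, since the variables are now distinct and don't occur free across branches:
  ∀q ∀r ∃p (¬H(r,r) ∧ ¬H(r,q) ∨ D(p))

∀q ∀r ∃p (¬H(r,r) ∧ ¬H(r,q) ∨ D(p))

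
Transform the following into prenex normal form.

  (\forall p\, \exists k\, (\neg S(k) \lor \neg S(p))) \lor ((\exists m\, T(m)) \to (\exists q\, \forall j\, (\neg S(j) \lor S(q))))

Eliminate → and ↔ using ¬ and ∨.
  (\forall p\, \exists k\, (\neg S(k) \lor \neg S(p))) \lor \neg (\exists m\, T(m)) \lor (\exists q\, \forall j\, (\neg S(j) \lor S(q)))
Drive negations inward (¬∀x A ≡ ∃x ¬A, ¬∃x A ≡ ∀x ¬A, De Morgan for ∧/∨):
  (\forall p\, \exists k\, (\neg S(k) \lor \neg S(p))) \lor (\forall m\, \neg T(m)) \lor (\exists q\, \forall j\, (\neg S(j) \lor S(q)))
Finally move all quantifiers to the prefix:
  \forall p\, \exists k\, \forall m\, \exists q\, \forall j\, (\neg S(k) \lor \neg S(p) \lor \neg T(m) \lor \neg S(j) \lor S(q))

\forall p\, \exists k\, \forall m\, \exists q\, \forall j\, (\neg S(k) \lor \neg S(p) \lor \neg T(m) \lor \neg S(j) \lor S(q))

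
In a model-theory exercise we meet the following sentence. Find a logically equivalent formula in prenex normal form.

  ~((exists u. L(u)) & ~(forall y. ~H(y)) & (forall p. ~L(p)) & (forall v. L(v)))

forall u. forall y. exists p. exists v. (~L(u) | ~H(y) | L(p) | ~L(v))

Move each ¬ inward, flipping quantifiers it crosses:
  (forall u. ~L(u)) | (forall y. ~H(y)) | (exists p. L(p)) | (exists v. ~L(v))
Pull the quantifiers to the front (each side's bound variable is not free in the other side):
  forall u. forall y. exists p. exists v. (~L(u) | ~H(y) | L(p) | ~L(v))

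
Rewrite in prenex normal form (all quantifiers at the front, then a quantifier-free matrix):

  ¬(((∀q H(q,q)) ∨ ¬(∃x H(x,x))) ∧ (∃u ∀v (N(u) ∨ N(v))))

∃q ∃x ∀u ∃v (¬H(q,q) ∧ H(x,x) ∨ ¬N(u) ∧ ¬N(v))

Push ¬ through the quantifiers and connectives to reach negation normal form:
  (∃q ¬H(q,q)) ∧ (∃x H(x,x)) ∨ (∀u ∃v (¬N(u) ∧ ¬N(v)))
All bound variables are already distinct, so no renaming is needed.
Finally move all quantifiers to the prefix:
  ∃q ∃x ∀u ∃v (¬H(q,q) ∧ H(x,x) ∨ ¬N(u) ∧ ¬N(v))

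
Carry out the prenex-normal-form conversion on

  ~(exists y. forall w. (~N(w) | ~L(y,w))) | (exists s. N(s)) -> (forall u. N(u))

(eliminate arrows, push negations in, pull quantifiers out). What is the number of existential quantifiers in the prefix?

1

Eliminate → and ↔ using ¬ and ∨.
  ~(~(exists y. forall w. (~N(w) | ~L(y,w))) | (exists s. N(s))) | (forall u. N(u))
Move each ¬ inward, flipping quantifiers it crosses:
  (exists y. forall w. (~N(w) | ~L(y,w))) & (forall s. ~N(s)) | (forall u. N(u))
All bound variables are already distinct, so no renaming is needed.
Finally move all quantifiers to the prefix:
  exists y. forall w. forall s. forall u. ((~N(w) | ~L(y,w)) & ~N(s) | N(u))
The prefix is exists y forall w forall s forall u: 3 universal, 1 existential.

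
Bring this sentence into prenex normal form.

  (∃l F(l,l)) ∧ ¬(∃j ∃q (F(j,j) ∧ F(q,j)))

Move each ¬ inward, flipping quantifiers it crosses:
  (∃l F(l,l)) ∧ (∀j ∀q (¬F(j,j) ∨ ¬F(q,j)))
Pull the quantifiers to the front (each side's bound variable is not free in the other side):
  ∃l ∀j ∀q (F(l,l) ∧ (¬F(j,j) ∨ ¬F(q,j)))

∃l ∀j ∀q (F(l,l) ∧ (¬F(j,j) ∨ ¬F(q,j)))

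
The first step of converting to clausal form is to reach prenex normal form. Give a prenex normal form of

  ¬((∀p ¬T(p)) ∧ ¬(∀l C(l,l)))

Drive negations inward (¬∀x A ≡ ∃x ¬A, ¬∃x A ≡ ∀x ¬A, De Morgan for ∧/∨):
  (∃p T(p)) ∨ (∀l C(l,l))
All bound variables are already distinct, so no renaming is needed.
Pull the quantifiers to the front (each side's bound variable is not free in the other side):
  ∃p ∀l (T(p) ∨ C(l,l))

∃p ∀l (T(p) ∨ C(l,l))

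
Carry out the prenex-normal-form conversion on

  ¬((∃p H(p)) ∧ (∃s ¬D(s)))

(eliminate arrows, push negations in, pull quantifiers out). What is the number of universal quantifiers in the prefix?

2

Drive negations inward (¬∀x A ≡ ∃x ¬A, ¬∃x A ≡ ∀x ¬A, De Morgan for ∧/∨):
  (∀p ¬H(p)) ∨ (∀s D(s))
All bound variables are already distinct, so no renaming is needed.
Pull the quantifiers to the front (each side's bound variable is not free in the other side):
  ∀p ∀s (¬H(p) ∨ D(s))
The prefix is ∀p ∀s: 2 universal, 0 existential.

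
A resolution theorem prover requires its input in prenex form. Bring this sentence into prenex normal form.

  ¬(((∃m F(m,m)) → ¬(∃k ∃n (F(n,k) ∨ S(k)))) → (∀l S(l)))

∀m ∀k ∀n ∃l ((¬F(m,m) ∨ ¬F(n,k) ∧ ¬S(k)) ∧ ¬S(l))

Eliminate → and ↔ using ¬ and ∨.
  ¬(¬(¬(∃m F(m,m)) ∨ ¬(∃k ∃n (F(n,k) ∨ S(k)))) ∨ (∀l S(l)))
Drive negations inward (¬∀x A ≡ ∃x ¬A, ¬∃x A ≡ ∀x ¬A, De Morgan for ∧/∨):
  ((∀m ¬F(m,m)) ∨ (∀k ∀n (¬F(n,k) ∧ ¬S(k)))) ∧ (∃l ¬S(l))
All bound variables are already distinct, so no renaming is needed.
Pull the quantifiers to the front (each side's bound variable is not free in the other side):
  ∀m ∀k ∀n ∃l ((¬F(m,m) ∨ ¬F(n,k) ∧ ¬S(k)) ∧ ¬S(l))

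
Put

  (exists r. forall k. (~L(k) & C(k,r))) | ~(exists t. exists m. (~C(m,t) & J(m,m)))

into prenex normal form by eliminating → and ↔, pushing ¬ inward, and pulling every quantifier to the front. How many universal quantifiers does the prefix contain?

Push ¬ through the quantifiers and connectives to reach negation normal form:
  (exists r. forall k. (~L(k) & C(k,r))) | (forall t. forall m. (C(m,t) | ~J(m,m)))
Extract every quantifier outward, since the variables are now distinct and don't occur free across branches:
  exists r. forall k. forall t. forall m. (~L(k) & C(k,r) | C(m,t) | ~J(m,m))
The prefix is exists r forall k forall t forall m: 3 universal, 1 existential.

3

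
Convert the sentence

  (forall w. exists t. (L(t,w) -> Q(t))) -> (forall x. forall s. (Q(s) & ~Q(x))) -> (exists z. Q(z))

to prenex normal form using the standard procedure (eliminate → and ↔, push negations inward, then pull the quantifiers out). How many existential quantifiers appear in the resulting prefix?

Rewrite implications/biconditionals: A → B as ¬A ∨ B.
  ~(forall w. exists t. (~L(t,w) | Q(t))) | ~(forall x. forall s. (Q(s) & ~Q(x))) | (exists z. Q(z))
Push ¬ through the quantifiers and connectives to reach negation normal form:
  (exists w. forall t. (L(t,w) & ~Q(t))) | (exists x. exists s. (~Q(s) | Q(x))) | (exists z. Q(z))
All bound variables are already distinct, so no renaming is needed.
Extract every quantifier outward, since the variables are now distinct and don't occur free across branches:
  exists w. forall t. exists x. exists s. exists z. (L(t,w) & ~Q(t) | ~Q(s) | Q(x) | Q(z))
The prefix is exists w forall t exists x exists s exists z: 1 universal, 4 existential.

4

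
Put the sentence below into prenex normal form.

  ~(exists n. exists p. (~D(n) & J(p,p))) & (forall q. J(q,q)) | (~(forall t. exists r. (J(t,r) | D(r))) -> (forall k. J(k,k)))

forall n. forall p. forall q. forall t. exists r. forall k. ((D(n) | ~J(p,p)) & J(q,q) | J(t,r) | D(r) | J(k,k))

First replace A → B with ¬A ∨ B.
  ~(exists n. exists p. (~D(n) & J(p,p))) & (forall q. J(q,q)) | ~~(forall t. exists r. (J(t,r) | D(r))) | (forall k. J(k,k))
Drive negations inward (¬∀x A ≡ ∃x ¬A, ¬∃x A ≡ ∀x ¬A, De Morgan for ∧/∨):
  (forall n. forall p. (D(n) | ~J(p,p))) & (forall q. J(q,q)) | (forall t. exists r. (J(t,r) | D(r))) | (forall k. J(k,k))
Pull the quantifiers to the front (each side's bound variable is not free in the other side):
  forall n. forall p. forall q. forall t. exists r. forall k. ((D(n) | ~J(p,p)) & J(q,q) | J(t,r) | D(r) | J(k,k))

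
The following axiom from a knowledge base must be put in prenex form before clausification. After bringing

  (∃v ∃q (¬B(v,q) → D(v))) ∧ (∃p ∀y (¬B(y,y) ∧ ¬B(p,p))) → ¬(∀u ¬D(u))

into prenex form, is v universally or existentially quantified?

Rewrite implications/biconditionals: A → B as ¬A ∨ B.
  ¬((∃v ∃q (¬¬B(v,q) ∨ D(v))) ∧ (∃p ∀y (¬B(y,y) ∧ ¬B(p,p)))) ∨ ¬(∀u ¬D(u))
Move each ¬ inward, flipping quantifiers it crosses:
  (∀v ∀q (¬B(v,q) ∧ ¬D(v))) ∨ (∀p ∃y (B(y,y) ∨ B(p,p))) ∨ (∃u D(u))
All bound variables are already distinct, so no renaming is needed.
Finally move all quantifiers to the prefix:
  ∀v ∀q ∀p ∃y ∃u (¬B(v,q) ∧ ¬D(v) ∨ B(y,y) ∨ B(p,p) ∨ D(u))
The quantifier ∃v sits under an odd number of negations (counting the antecedent side of each →), so it flips to ∀v.

universal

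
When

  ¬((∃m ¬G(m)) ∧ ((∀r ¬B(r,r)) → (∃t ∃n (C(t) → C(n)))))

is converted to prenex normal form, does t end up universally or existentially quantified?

Eliminate → and ↔ using ¬ and ∨.
  ¬((∃m ¬G(m)) ∧ (¬(∀r ¬B(r,r)) ∨ (∃t ∃n (¬C(t) ∨ C(n)))))
Move each ¬ inward, flipping quantifiers it crosses:
  (∀m G(m)) ∨ (∀r ¬B(r,r)) ∧ (∀t ∀n (C(t) ∧ ¬C(n)))
Finally move all quantifiers to the prefix:
  ∀m ∀r ∀t ∀n (G(m) ∨ ¬B(r,r) ∧ C(t) ∧ ¬C(n))
The quantifier ∃t sits under an odd number of negations (counting the antecedent side of each →), so it flips to ∀t.

universal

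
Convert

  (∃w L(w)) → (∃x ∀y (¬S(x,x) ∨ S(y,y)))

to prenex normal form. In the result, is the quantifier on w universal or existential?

First replace A → B with ¬A ∨ B.
  ¬(∃w L(w)) ∨ (∃x ∀y (¬S(x,x) ∨ S(y,y)))
Push ¬ through the quantifiers and connectives to reach negation normal form:
  (∀w ¬L(w)) ∨ (∃x ∀y (¬S(x,x) ∨ S(y,y)))
Extract every quantifier outward, since the variables are now distinct and don't occur free across branches:
  ∀w ∃x ∀y (¬L(w) ∨ ¬S(x,x) ∨ S(y,y))
The quantifier ∃w sits under an odd number of negations (counting the antecedent side of each →), so it flips to ∀w.

universal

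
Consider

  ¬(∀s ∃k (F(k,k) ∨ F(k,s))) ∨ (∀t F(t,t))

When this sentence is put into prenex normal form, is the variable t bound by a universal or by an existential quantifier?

universal

Drive negations inward (¬∀x A ≡ ∃x ¬A, ¬∃x A ≡ ∀x ¬A, De Morgan for ∧/∨):
  (∃s ∀k (¬F(k,k) ∧ ¬F(k,s))) ∨ (∀t F(t,t))
All bound variables are already distinct, so no renaming is needed.
Pull the quantifiers to the front (each side's bound variable is not free in the other side):
  ∃s ∀k ∀t (¬F(k,k) ∧ ¬F(k,s) ∨ F(t,t))
The quantifier ∀t sits under an even number of negations, so it remains universal.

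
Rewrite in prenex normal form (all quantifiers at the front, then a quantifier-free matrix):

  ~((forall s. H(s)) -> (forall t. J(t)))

forall s. exists t. (H(s) & ~J(t))

Eliminate → and ↔ using ¬ and ∨.
  ~(~(forall s. H(s)) | (forall t. J(t)))
Drive negations inward (¬∀x A ≡ ∃x ¬A, ¬∃x A ≡ ∀x ¬A, De Morgan for ∧/∨):
  (forall s. H(s)) & (exists t. ~J(t))
All bound variables are already distinct, so no renaming is needed.
Pull the quantifiers to the front (each side's bound variable is not free in the other side):
  forall s. exists t. (H(s) & ~J(t))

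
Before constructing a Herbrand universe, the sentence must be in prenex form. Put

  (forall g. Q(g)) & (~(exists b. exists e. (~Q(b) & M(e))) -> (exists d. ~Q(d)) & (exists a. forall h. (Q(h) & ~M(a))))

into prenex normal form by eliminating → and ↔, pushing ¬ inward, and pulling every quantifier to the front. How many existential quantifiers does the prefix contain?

First replace A → B with ¬A ∨ B.
  (forall g. Q(g)) & (~~(exists b. exists e. (~Q(b) & M(e))) | (exists d. ~Q(d)) & (exists a. forall h. (Q(h) & ~M(a))))
Move each ¬ inward, flipping quantifiers it crosses:
  (forall g. Q(g)) & ((exists b. exists e. (~Q(b) & M(e))) | (exists d. ~Q(d)) & (exists a. forall h. (Q(h) & ~M(a))))
All bound variables are already distinct, so no renaming is needed.
Finally move all quantifiers to the prefix:
  forall g. exists b. exists e. exists d. exists a. forall h. (Q(g) & (~Q(b) & M(e) | ~Q(d) & Q(h) & ~M(a)))
The prefix is forall g exists b exists e exists d exists a forall h: 2 universal, 4 existential.

4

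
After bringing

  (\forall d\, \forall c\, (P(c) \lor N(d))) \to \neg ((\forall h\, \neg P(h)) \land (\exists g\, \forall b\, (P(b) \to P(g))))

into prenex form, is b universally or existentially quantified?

existential

Rewrite implications/biconditionals: A → B as ¬A ∨ B.
  \neg (\forall d\, \forall c\, (P(c) \lor N(d))) \lor \neg ((\forall h\, \neg P(h)) \land (\exists g\, \forall b\, (\neg P(b) \lor P(g))))
Push ¬ through the quantifiers and connectives to reach negation normal form:
  (\exists d\, \exists c\, (\neg P(c) \land \neg N(d))) \lor (\exists h\, P(h)) \lor (\forall g\, \exists b\, (P(b) \land \neg P(g)))
All bound variables are already distinct, so no renaming is needed.
Finally move all quantifiers to the prefix:
  \exists d\, \exists c\, \exists h\, \forall g\, \exists b\, (\neg P(c) \land \neg N(d) \lor P(h) \lor P(b) \land \neg P(g))
The quantifier \forall b sits under an odd number of negations (counting the antecedent side of each →), so it flips to \exists b.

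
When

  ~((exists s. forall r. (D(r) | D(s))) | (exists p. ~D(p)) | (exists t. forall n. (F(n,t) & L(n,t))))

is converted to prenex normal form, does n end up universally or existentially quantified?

Move each ¬ inward, flipping quantifiers it crosses:
  (forall s. exists r. (~D(r) & ~D(s))) & (forall p. D(p)) & (forall t. exists n. (~F(n,t) | ~L(n,t)))
All bound variables are already distinct, so no renaming is needed.
Pull the quantifiers to the front (each side's bound variable is not free in the other side):
  forall s. exists r. forall p. forall t. exists n. (~D(r) & ~D(s) & D(p) & (~F(n,t) | ~L(n,t)))
The quantifier forall n sits under an odd number of negations, so it flips to exists n.

existential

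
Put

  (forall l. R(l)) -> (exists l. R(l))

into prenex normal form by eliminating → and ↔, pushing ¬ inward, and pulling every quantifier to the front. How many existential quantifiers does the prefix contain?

2

First replace A → B with ¬A ∨ B.
  ~(forall l. R(l)) | (exists l. R(l))
Move each ¬ inward, flipping quantifiers it crosses:
  (exists l. ~R(l)) | (exists l. R(l))
Rename bound variables to avoid capture: l↦r.
  (exists l. ~R(l)) | (exists r. R(r))
Extract every quantifier outward, since the variables are now distinct and don't occur free across branches:
  exists l. exists r. (~R(l) | R(r))
The prefix is exists l exists r: 0 universal, 2 existential.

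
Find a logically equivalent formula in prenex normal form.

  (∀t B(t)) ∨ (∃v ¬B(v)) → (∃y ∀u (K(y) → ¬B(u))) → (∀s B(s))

Rewrite implications/biconditionals: A → B as ¬A ∨ B.
  ¬((∀t B(t)) ∨ (∃v ¬B(v))) ∨ ¬(∃y ∀u (¬K(y) ∨ ¬B(u))) ∨ (∀s B(s))
Move each ¬ inward, flipping quantifiers it crosses:
  (∃t ¬B(t)) ∧ (∀v B(v)) ∨ (∀y ∃u (K(y) ∧ B(u))) ∨ (∀s B(s))
Extract every quantifier outward, since the variables are now distinct and don't occur free across branches:
  ∃t ∀v ∀y ∃u ∀s (¬B(t) ∧ B(v) ∨ K(y) ∧ B(u) ∨ B(s))

∃t ∀v ∀y ∃u ∀s (¬B(t) ∧ B(v) ∨ K(y) ∧ B(u) ∨ B(s))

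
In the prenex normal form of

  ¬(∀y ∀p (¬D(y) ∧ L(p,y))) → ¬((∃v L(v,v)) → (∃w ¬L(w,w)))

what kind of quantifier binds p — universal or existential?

universal

First replace A → B with ¬A ∨ B.
  ¬¬(∀y ∀p (¬D(y) ∧ L(p,y))) ∨ ¬(¬(∃v L(v,v)) ∨ (∃w ¬L(w,w)))
Move each ¬ inward, flipping quantifiers it crosses:
  (∀y ∀p (¬D(y) ∧ L(p,y))) ∨ (∃v L(v,v)) ∧ (∀w L(w,w))
All bound variables are already distinct, so no renaming is needed.
Extract every quantifier outward, since the variables are now distinct and don't occur free across branches:
  ∀y ∀p ∃v ∀w (¬D(y) ∧ L(p,y) ∨ L(v,v) ∧ L(w,w))
The quantifier ∀p sits under an even number of negations (counting the antecedent side of each →), so it remains universal.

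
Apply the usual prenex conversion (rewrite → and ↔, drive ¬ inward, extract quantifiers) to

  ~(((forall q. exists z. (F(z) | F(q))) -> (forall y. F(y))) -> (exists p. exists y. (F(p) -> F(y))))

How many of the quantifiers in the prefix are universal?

4

Eliminate → and ↔ using ¬ and ∨.
  ~(~(~(forall q. exists z. (F(z) | F(q))) | (forall y. F(y))) | (exists p. exists y. (~F(p) | F(y))))
Drive negations inward (¬∀x A ≡ ∃x ¬A, ¬∃x A ≡ ∀x ¬A, De Morgan for ∧/∨):
  ((exists q. forall z. (~F(z) & ~F(q))) | (forall y. F(y))) & (forall p. forall y. (F(p) & ~F(y)))
Rename bound variables to avoid capture: y↦c.
  ((exists q. forall z. (~F(z) & ~F(q))) | (forall y. F(y))) & (forall p. forall c. (F(p) & ~F(c)))
Extract every quantifier outward, since the variables are now distinct and don't occur free across branches:
  exists q. forall z. forall y. forall p. forall c. ((~F(z) & ~F(q) | F(y)) & F(p) & ~F(c))
The prefix is exists q forall z forall y forall p forall c: 4 universal, 1 existential.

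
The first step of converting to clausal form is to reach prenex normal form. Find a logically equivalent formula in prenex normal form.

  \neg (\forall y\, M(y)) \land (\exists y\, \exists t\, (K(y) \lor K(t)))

\exists y\, \exists s\, \exists t\, (\neg M(y) \land (K(s) \lor K(t)))

Push ¬ through the quantifiers and connectives to reach negation normal form:
  (\exists y\, \neg M(y)) \land (\exists y\, \exists t\, (K(y) \lor K(t)))
Rename bound variables to avoid capture: y↦s.
  (\exists y\, \neg M(y)) \land (\exists s\, \exists t\, (K(s) \lor K(t)))
Pull the quantifiers to the front (each side's bound variable is not free in the other side):
  \exists y\, \exists s\, \exists t\, (\neg M(y) \land (K(s) \lor K(t)))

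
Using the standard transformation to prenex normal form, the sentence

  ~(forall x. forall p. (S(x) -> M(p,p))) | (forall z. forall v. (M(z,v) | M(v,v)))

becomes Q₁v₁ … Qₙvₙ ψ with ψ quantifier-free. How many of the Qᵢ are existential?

2

First replace A → B with ¬A ∨ B.
  ~(forall x. forall p. (~S(x) | M(p,p))) | (forall z. forall v. (M(z,v) | M(v,v)))
Move each ¬ inward, flipping quantifiers it crosses:
  (exists x. exists p. (S(x) & ~M(p,p))) | (forall z. forall v. (M(z,v) | M(v,v)))
Finally move all quantifiers to the prefix:
  exists x. exists p. forall z. forall v. (S(x) & ~M(p,p) | M(z,v) | M(v,v))
The prefix is exists x exists p forall z forall v: 2 universal, 2 existential.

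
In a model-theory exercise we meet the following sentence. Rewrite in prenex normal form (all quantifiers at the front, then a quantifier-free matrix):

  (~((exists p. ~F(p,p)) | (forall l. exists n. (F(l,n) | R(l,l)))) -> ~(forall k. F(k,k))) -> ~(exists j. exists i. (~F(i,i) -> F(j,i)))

First replace A → B with ¬A ∨ B.
  ~(~~((exists p. ~F(p,p)) | (forall l. exists n. (F(l,n) | R(l,l)))) | ~(forall k. F(k,k))) | ~(exists j. exists i. (~~F(i,i) | F(j,i)))
Move each ¬ inward, flipping quantifiers it crosses:
  (forall p. F(p,p)) & (exists l. forall n. (~F(l,n) & ~R(l,l))) & (forall k. F(k,k)) | (forall j. forall i. (~F(i,i) & ~F(j,i)))
Pull the quantifiers to the front (each side's bound variable is not free in the other side):
  forall p. exists l. forall n. forall k. forall j. forall i. (F(p,p) & ~F(l,n) & ~R(l,l) & F(k,k) | ~F(i,i) & ~F(j,i))

forall p. exists l. forall n. forall k. forall j. forall i. (F(p,p) & ~F(l,n) & ~R(l,l) & F(k,k) | ~F(i,i) & ~F(j,i))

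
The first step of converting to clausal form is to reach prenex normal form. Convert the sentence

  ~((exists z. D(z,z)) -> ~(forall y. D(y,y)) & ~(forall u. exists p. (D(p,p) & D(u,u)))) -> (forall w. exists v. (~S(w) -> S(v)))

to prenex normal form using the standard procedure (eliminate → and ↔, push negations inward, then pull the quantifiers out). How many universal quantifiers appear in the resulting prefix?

3

Rewrite implications/biconditionals: A → B as ¬A ∨ B.
  ~~(~(exists z. D(z,z)) | ~(forall y. D(y,y)) & ~(forall u. exists p. (D(p,p) & D(u,u)))) | (forall w. exists v. (~~S(w) | S(v)))
Move each ¬ inward, flipping quantifiers it crosses:
  (forall z. ~D(z,z)) | (exists y. ~D(y,y)) & (exists u. forall p. (~D(p,p) | ~D(u,u))) | (forall w. exists v. (S(w) | S(v)))
All bound variables are already distinct, so no renaming is needed.
Extract every quantifier outward, since the variables are now distinct and don't occur free across branches:
  forall z. exists y. exists u. forall p. forall w. exists v. (~D(z,z) | ~D(y,y) & (~D(p,p) | ~D(u,u)) | S(w) | S(v))
The prefix is forall z exists y exists u forall p forall w exists v: 3 universal, 3 existential.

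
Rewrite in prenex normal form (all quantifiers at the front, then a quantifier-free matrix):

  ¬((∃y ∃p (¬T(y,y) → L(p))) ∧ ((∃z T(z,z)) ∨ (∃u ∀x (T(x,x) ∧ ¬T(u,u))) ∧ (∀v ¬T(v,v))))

∀y ∀p ∀z ∀u ∃x ∃v (¬T(y,y) ∧ ¬L(p) ∨ ¬T(z,z) ∧ (¬T(x,x) ∨ T(u,u) ∨ T(v,v)))

First replace A → B with ¬A ∨ B.
  ¬((∃y ∃p (¬¬T(y,y) ∨ L(p))) ∧ ((∃z T(z,z)) ∨ (∃u ∀x (T(x,x) ∧ ¬T(u,u))) ∧ (∀v ¬T(v,v))))
Push ¬ through the quantifiers and connectives to reach negation normal form:
  (∀y ∀p (¬T(y,y) ∧ ¬L(p))) ∨ (∀z ¬T(z,z)) ∧ ((∀u ∃x (¬T(x,x) ∨ T(u,u))) ∨ (∃v T(v,v)))
All bound variables are already distinct, so no renaming is needed.
Extract every quantifier outward, since the variables are now distinct and don't occur free across branches:
  ∀y ∀p ∀z ∀u ∃x ∃v (¬T(y,y) ∧ ¬L(p) ∨ ¬T(z,z) ∧ (¬T(x,x) ∨ T(u,u) ∨ T(v,v)))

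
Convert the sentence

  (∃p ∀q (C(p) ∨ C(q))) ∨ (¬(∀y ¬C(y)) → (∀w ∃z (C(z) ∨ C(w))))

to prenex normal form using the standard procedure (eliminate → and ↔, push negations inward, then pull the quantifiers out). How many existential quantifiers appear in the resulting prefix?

Rewrite implications/biconditionals: A → B as ¬A ∨ B.
  (∃p ∀q (C(p) ∨ C(q))) ∨ ¬¬(∀y ¬C(y)) ∨ (∀w ∃z (C(z) ∨ C(w)))
Push ¬ through the quantifiers and connectives to reach negation normal form:
  (∃p ∀q (C(p) ∨ C(q))) ∨ (∀y ¬C(y)) ∨ (∀w ∃z (C(z) ∨ C(w)))
Extract every quantifier outward, since the variables are now distinct and don't occur free across branches:
  ∃p ∀q ∀y ∀w ∃z (C(p) ∨ C(q) ∨ ¬C(y) ∨ C(z) ∨ C(w))
The prefix is ∃p ∀q ∀y ∀w ∃z: 3 universal, 2 existential.

2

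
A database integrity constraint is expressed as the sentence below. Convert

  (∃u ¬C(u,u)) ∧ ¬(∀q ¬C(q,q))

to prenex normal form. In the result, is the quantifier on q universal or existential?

Move each ¬ inward, flipping quantifiers it crosses:
  (∃u ¬C(u,u)) ∧ (∃q C(q,q))
Pull the quantifiers to the front (each side's bound variable is not free in the other side):
  ∃u ∃q (¬C(u,u) ∧ C(q,q))
The quantifier ∀q sits under an odd number of negations, so it flips to ∃q.

existential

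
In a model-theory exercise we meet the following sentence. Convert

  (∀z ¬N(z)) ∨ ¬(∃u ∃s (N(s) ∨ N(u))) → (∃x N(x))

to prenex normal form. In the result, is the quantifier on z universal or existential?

existential

Rewrite implications/biconditionals: A → B as ¬A ∨ B.
  ¬((∀z ¬N(z)) ∨ ¬(∃u ∃s (N(s) ∨ N(u)))) ∨ (∃x N(x))
Drive negations inward (¬∀x A ≡ ∃x ¬A, ¬∃x A ≡ ∀x ¬A, De Morgan for ∧/∨):
  (∃z N(z)) ∧ (∃u ∃s (N(s) ∨ N(u))) ∨ (∃x N(x))
All bound variables are already distinct, so no renaming is needed.
Extract every quantifier outward, since the variables are now distinct and don't occur free across branches:
  ∃z ∃u ∃s ∃x (N(z) ∧ (N(s) ∨ N(u)) ∨ N(x))
The quantifier ∀z sits under an odd number of negations (counting the antecedent side of each →), so it flips to ∃z.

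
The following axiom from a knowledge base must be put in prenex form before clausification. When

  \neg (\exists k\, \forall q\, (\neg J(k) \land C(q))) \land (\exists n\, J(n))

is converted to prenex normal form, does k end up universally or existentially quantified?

universal

Move each ¬ inward, flipping quantifiers it crosses:
  (\forall k\, \exists q\, (J(k) \lor \neg C(q))) \land (\exists n\, J(n))
Finally move all quantifiers to the prefix:
  \forall k\, \exists q\, \exists n\, ((J(k) \lor \neg C(q)) \land J(n))
The quantifier \exists k sits under an odd number of negations, so it flips to \forall k.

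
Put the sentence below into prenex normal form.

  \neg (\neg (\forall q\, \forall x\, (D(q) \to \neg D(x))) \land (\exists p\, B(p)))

\forall q\, \forall x\, \forall p\, (\neg D(q) \lor \neg D(x) \lor \neg B(p))

First replace A → B with ¬A ∨ B.
  \neg (\neg (\forall q\, \forall x\, (\neg D(q) \lor \neg D(x))) \land (\exists p\, B(p)))
Push ¬ through the quantifiers and connectives to reach negation normal form:
  (\forall q\, \forall x\, (\neg D(q) \lor \neg D(x))) \lor (\forall p\, \neg B(p))
All bound variables are already distinct, so no renaming is needed.
Extract every quantifier outward, since the variables are now distinct and don't occur free across branches:
  \forall q\, \forall x\, \forall p\, (\neg D(q) \lor \neg D(x) \lor \neg B(p))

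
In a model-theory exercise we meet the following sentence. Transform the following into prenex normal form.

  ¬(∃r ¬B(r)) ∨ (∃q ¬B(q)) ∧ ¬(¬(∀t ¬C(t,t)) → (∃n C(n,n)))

Eliminate → and ↔ using ¬ and ∨.
  ¬(∃r ¬B(r)) ∨ (∃q ¬B(q)) ∧ ¬(¬¬(∀t ¬C(t,t)) ∨ (∃n C(n,n)))
Move each ¬ inward, flipping quantifiers it crosses:
  (∀r B(r)) ∨ (∃q ¬B(q)) ∧ (∃t C(t,t)) ∧ (∀n ¬C(n,n))
Extract every quantifier outward, since the variables are now distinct and don't occur free across branches:
  ∀r ∃q ∃t ∀n (B(r) ∨ ¬B(q) ∧ C(t,t) ∧ ¬C(n,n))

∀r ∃q ∃t ∀n (B(r) ∨ ¬B(q) ∧ C(t,t) ∧ ¬C(n,n))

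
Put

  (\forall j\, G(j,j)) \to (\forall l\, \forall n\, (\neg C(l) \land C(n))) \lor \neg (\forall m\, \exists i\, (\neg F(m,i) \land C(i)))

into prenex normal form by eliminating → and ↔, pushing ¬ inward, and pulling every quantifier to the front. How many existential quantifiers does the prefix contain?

2

First replace A → B with ¬A ∨ B.
  \neg (\forall j\, G(j,j)) \lor (\forall l\, \forall n\, (\neg C(l) \land C(n))) \lor \neg (\forall m\, \exists i\, (\neg F(m,i) \land C(i)))
Drive negations inward (¬∀x A ≡ ∃x ¬A, ¬∃x A ≡ ∀x ¬A, De Morgan for ∧/∨):
  (\exists j\, \neg G(j,j)) \lor (\forall l\, \forall n\, (\neg C(l) \land C(n))) \lor (\exists m\, \forall i\, (F(m,i) \lor \neg C(i)))
All bound variables are already distinct, so no renaming is needed.
Extract every quantifier outward, since the variables are now distinct and don't occur free across branches:
  \exists j\, \forall l\, \forall n\, \exists m\, \forall i\, (\neg G(j,j) \lor \neg C(l) \land C(n) \lor F(m,i) \lor \neg C(i))
The prefix is \exists j \forall l \forall n \exists m \forall i: 3 universal, 2 existential.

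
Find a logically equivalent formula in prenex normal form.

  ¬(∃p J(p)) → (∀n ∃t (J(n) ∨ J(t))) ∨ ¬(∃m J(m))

Eliminate → and ↔ using ¬ and ∨.
  ¬¬(∃p J(p)) ∨ (∀n ∃t (J(n) ∨ J(t))) ∨ ¬(∃m J(m))
Move each ¬ inward, flipping quantifiers it crosses:
  (∃p J(p)) ∨ (∀n ∃t (J(n) ∨ J(t))) ∨ (∀m ¬J(m))
All bound variables are already distinct, so no renaming is needed.
Extract every quantifier outward, since the variables are now distinct and don't occur free across branches:
  ∃p ∀n ∃t ∀m (J(p) ∨ J(n) ∨ J(t) ∨ ¬J(m))

∃p ∀n ∃t ∀m (J(p) ∨ J(n) ∨ J(t) ∨ ¬J(m))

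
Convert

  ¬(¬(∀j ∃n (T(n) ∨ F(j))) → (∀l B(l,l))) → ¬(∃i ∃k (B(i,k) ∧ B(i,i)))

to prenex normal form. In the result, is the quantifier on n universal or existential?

existential

First replace A → B with ¬A ∨ B.
  ¬¬(¬¬(∀j ∃n (T(n) ∨ F(j))) ∨ (∀l B(l,l))) ∨ ¬(∃i ∃k (B(i,k) ∧ B(i,i)))
Move each ¬ inward, flipping quantifiers it crosses:
  (∀j ∃n (T(n) ∨ F(j))) ∨ (∀l B(l,l)) ∨ (∀i ∀k (¬B(i,k) ∨ ¬B(i,i)))
Finally move all quantifiers to the prefix:
  ∀j ∃n ∀l ∀i ∀k (T(n) ∨ F(j) ∨ B(l,l) ∨ ¬B(i,k) ∨ ¬B(i,i))
The quantifier ∃n sits under an even number of negations (counting the antecedent side of each →), so it remains existential.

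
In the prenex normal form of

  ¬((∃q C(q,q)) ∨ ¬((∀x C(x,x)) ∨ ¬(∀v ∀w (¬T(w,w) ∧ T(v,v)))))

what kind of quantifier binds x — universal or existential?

universal

Move each ¬ inward, flipping quantifiers it crosses:
  (∀q ¬C(q,q)) ∧ ((∀x C(x,x)) ∨ (∃v ∃w (T(w,w) ∨ ¬T(v,v))))
Extract every quantifier outward, since the variables are now distinct and don't occur free across branches:
  ∀q ∀x ∃v ∃w (¬C(q,q) ∧ (C(x,x) ∨ T(w,w) ∨ ¬T(v,v)))
The quantifier ∀x sits under an even number of negations, so it remains universal.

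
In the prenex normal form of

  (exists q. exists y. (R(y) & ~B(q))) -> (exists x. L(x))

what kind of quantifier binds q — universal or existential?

Eliminate → and ↔ using ¬ and ∨.
  ~(exists q. exists y. (R(y) & ~B(q))) | (exists x. L(x))
Push ¬ through the quantifiers and connectives to reach negation normal form:
  (forall q. forall y. (~R(y) | B(q))) | (exists x. L(x))
Pull the quantifiers to the front (each side's bound variable is not free in the other side):
  forall q. forall y. exists x. (~R(y) | B(q) | L(x))
The quantifier exists q sits under an odd number of negations (counting the antecedent side of each →), so it flips to forall q.

universal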